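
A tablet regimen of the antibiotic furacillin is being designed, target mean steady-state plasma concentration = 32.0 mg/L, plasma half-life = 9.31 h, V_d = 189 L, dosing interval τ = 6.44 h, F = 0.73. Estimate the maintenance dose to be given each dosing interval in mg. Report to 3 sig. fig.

3970 mg

k = ln2 / t½ = 0.693147 / 9.31 = 0.07445 h⁻¹
CL = k × Vd = 0.07445 × 189 = 14.07 L/h
At steady state, F × (Dose/τ) = Css × CL.
Dose = Css × CL × τ / F = 32.0 × 14.07 × 6.44 / 0.73 = 3972 mg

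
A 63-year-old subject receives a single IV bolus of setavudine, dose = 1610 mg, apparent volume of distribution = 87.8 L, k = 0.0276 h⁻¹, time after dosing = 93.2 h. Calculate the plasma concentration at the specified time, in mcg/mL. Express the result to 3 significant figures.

C₀ = Dose / Vd = 1610 / 87.8 = 18.34 mg/L
C = C₀ · e^(−k·t) = 18.34 × e^(−0.02760 × 93.2)
  = 18.34 × 0.07636 = 1.400 mg/L
(1.400 mg/L = 1.400 mcg/mL)

1.40 mcg/mL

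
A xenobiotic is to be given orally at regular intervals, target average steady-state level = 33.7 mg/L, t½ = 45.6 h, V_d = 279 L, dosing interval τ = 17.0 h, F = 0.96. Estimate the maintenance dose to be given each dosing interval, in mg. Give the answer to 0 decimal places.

k = ln2 / t½ = 0.693147 / 45.6 = 0.01520 h⁻¹
CL = k × Vd = 0.01520 × 279 = 4.241 L/h
At steady state, F × (Dose/τ) = Css × CL.
Dose = Css × CL × τ / F = 33.7 × 4.241 × 17.0 / 0.96 = 2531 mg

2531 mg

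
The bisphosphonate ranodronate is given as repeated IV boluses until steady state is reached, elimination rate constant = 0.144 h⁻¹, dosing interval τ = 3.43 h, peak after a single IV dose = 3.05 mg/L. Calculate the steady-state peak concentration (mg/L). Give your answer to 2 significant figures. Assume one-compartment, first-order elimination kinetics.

7.8 mg/L

e^(−kτ) = e^(−0.1440 × 3.43) = 0.6102
Accumulation ratio R = 1 / (1 − e^(−kτ)) = 1 / (1 − 0.6102) = 2.565
Steady-state peak = C₀ × R = 3.05 × 2.565 = 7.823 mg/L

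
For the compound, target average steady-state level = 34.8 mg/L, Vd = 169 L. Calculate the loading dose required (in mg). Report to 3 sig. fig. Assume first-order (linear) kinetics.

5880 mg

LD = Css × Vd = 34.8 × 169 = 5881 mg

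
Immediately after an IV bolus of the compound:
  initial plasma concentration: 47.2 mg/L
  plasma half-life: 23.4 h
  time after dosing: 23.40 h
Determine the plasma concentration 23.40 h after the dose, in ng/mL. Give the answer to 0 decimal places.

23600 ng/mL

k = ln2 / t½ = 0.693147 / 23.4 = 0.02962 h⁻¹
t / t½ = 23.40 / 23.4 = 1 half-lives
C = C₀ × (1/2)^1 = 47.20 × 0.5000 = 23.60 mg/L
Convert: 23.60 mg/L × 1000 = 23600 ng/mL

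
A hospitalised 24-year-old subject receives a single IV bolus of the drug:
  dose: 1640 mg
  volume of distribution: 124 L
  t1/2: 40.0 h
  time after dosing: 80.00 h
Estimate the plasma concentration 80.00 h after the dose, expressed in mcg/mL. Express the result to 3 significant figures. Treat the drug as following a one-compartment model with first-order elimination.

3.31 mcg/mL

C₀ = Dose / Vd = 1640 / 124 = 13.23 mg/L
k = ln2 / t½ = 0.693147 / 40.0 = 0.01733 h⁻¹
t / t½ = 80.00 / 40.0 = 2 half-lives
C = C₀ × (1/2)^2 = 13.23 × 0.2500 = 3.308 mg/L
(3.308 mg/L = 3.308 mcg/mL)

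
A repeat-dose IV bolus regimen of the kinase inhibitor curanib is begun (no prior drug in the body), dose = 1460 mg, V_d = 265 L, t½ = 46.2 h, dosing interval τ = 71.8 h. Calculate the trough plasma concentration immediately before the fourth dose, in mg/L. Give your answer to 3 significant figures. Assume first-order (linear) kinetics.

C₀ per dose = Dose / Vd = 1460 / 265 = 5.509 mg/L
k = ln2 / t½ = 0.693147 / 46.2 = 0.01500 h⁻¹
Fraction remaining after one interval: r = e^(−kτ) = e^(−0.01500 × 71.8) = 0.3406
Before dose 4, 3 doses have been given (aged 1τ, 2τ, 3τ).
C_trough = C₀ × (r + r² + … + r^3) = C₀ × r(1−r^3)/(1−r)
        = 5.509 × 0.3406 × (1 − 0.03951) / (1 − 0.3406) = 2.733 mg/L

2.73 mg/L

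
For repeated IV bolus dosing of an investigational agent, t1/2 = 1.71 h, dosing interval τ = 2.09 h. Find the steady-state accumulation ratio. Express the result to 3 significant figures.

k = ln2 / t½ = 0.693147 / 1.71 = 0.4053 h⁻¹
e^(−kτ) = e^(−0.4053 × 2.09) = 0.4287
Accumulation ratio R = 1 / (1 − e^(−kτ)) = 1 / (1 − 0.4287) = 1.750

1.75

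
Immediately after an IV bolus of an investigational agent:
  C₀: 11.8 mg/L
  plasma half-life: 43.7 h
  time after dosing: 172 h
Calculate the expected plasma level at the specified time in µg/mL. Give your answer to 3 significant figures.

0.771 µg/mL

k = ln2 / t½ = 0.693147 / 43.7 = 0.01586 h⁻¹
C = C₀ · e^(−k·t) = 11.80 × e^(−0.01586 × 172)
  = 11.80 × 0.06536 = 0.7712 mg/L
(0.7712 mg/L = 0.7712 µg/mL)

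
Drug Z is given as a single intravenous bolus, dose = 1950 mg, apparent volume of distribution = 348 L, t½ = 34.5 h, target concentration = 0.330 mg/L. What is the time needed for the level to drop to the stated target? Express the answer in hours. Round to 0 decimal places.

141 h

C₀ = Dose / Vd = 1950 / 348 = 5.603 mg/L
k = ln2 / t½ = 0.693147 / 34.5 = 0.02009 h⁻¹
t = ln(C₀ / C) / k = ln(5.603 / 0.330) / 0.02009
  = ln(16.98) / 0.02009 = 2.832 / 0.02009 = 141.0 h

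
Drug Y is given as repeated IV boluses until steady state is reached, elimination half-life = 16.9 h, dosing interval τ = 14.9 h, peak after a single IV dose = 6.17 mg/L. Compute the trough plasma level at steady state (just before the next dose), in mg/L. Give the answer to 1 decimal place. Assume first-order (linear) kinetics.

k = ln2 / t½ = 0.693147 / 16.9 = 0.04101 h⁻¹
e^(−kτ) = e^(−0.04101 × 14.9) = 0.5428
Accumulation ratio R = 1 / (1 − e^(−kτ)) = 1 / (1 − 0.5428) = 2.187
Steady-state trough = C₀ × R × e^(−kτ) = 6.17 × 2.187 × 0.5428 = 7.324 mg/L

7.3 mg/L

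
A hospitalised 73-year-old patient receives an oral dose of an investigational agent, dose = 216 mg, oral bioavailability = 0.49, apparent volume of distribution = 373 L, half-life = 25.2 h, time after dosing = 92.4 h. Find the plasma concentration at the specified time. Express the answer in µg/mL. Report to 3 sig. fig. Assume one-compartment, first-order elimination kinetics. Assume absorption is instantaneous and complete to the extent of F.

Amount reaching circulation = F × Dose = 0.49 × 216.0 = 105.8 mg
C₀ = F·Dose / Vd = 105.8 / 373 = 0.2836 mg/L
k = ln2 / t½ = 0.693147 / 25.2 = 0.02751 h⁻¹
C = C₀ · e^(−k·t) = 0.2836 × e^(−0.02751 × 92.4)
  = 0.2836 × 0.07871 = 0.02232 mg/L
(0.02232 mg/L = 0.02232 µg/mL)

0.0223 µg/mL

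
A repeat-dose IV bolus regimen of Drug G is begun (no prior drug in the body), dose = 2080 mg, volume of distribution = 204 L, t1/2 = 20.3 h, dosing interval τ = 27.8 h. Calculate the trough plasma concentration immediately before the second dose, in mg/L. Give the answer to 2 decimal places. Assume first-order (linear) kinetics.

3.95 mg/L

C₀ per dose = Dose / Vd = 2080 / 204 = 10.20 mg/L
k = ln2 / t½ = 0.693147 / 20.3 = 0.03415 h⁻¹
Fraction remaining after one interval: r = e^(−kτ) = e^(−0.03415 × 27.8) = 0.3870
Before dose 2, 1 dose has been given (aged 1τ).
C_trough = C₀ × r = 10.20 × 0.3870 = 3.947 mg/L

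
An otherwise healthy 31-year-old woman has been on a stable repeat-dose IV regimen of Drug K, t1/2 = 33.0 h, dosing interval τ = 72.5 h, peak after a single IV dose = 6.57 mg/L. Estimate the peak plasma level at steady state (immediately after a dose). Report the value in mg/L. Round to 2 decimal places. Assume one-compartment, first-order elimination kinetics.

8.40 mg/L

k = ln2 / t½ = 0.693147 / 33.0 = 0.02100 h⁻¹
e^(−kτ) = e^(−0.02100 × 72.5) = 0.2182
Accumulation ratio R = 1 / (1 − e^(−kτ)) = 1 / (1 − 0.2182) = 1.279
Steady-state peak = C₀ × R = 6.57 × 1.279 = 8.403 mg/L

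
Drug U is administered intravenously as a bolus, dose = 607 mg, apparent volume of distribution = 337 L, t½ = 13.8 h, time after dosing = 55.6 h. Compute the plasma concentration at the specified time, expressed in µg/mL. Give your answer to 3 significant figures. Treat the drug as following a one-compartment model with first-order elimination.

0.110 µg/mL

C₀ = Dose / Vd = 607.0 / 337 = 1.801 mg/L
k = ln2 / t½ = 0.693147 / 13.8 = 0.05023 h⁻¹
C = C₀ · e^(−k·t) = 1.801 × e^(−0.05023 × 55.6)
  = 1.801 × 0.06125 = 0.1103 mg/L
(0.1103 mg/L = 0.1103 µg/mL)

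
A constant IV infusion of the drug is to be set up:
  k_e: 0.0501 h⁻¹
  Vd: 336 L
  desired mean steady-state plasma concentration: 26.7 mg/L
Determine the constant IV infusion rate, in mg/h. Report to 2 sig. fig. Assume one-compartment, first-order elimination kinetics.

450 mg/h

CL = k × Vd = 0.05010 × 336 = 16.83 L/h
At steady state, infusion rate R₀ = Css × CL = 26.7 × 16.83 = 449.4 mg/h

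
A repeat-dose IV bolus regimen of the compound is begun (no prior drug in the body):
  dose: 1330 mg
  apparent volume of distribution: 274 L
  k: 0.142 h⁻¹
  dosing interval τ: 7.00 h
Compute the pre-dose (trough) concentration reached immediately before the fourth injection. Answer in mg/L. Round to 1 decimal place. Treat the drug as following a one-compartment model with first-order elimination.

C₀ per dose = Dose / Vd = 1330 / 274 = 4.854 mg/L
Fraction remaining after one interval: r = e^(−kτ) = e^(−0.1420 × 7.00) = 0.3701
Before dose 4, 3 doses have been given (aged 1τ, 2τ, 3τ).
C_trough = C₀ × (r + r² + … + r^3) = C₀ × r(1−r^3)/(1−r)
        = 4.854 × 0.3701 × (1 − 0.05069) / (1 − 0.3701) = 2.707 mg/L

2.7 mg/L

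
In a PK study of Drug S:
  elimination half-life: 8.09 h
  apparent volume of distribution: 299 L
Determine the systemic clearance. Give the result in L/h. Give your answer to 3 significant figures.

k = ln2 / t½ = 0.693147 / 8.09 = 0.08568 h⁻¹
CL = k × Vd = 0.08568 × 299 = 25.62 L/h

25.6 L/h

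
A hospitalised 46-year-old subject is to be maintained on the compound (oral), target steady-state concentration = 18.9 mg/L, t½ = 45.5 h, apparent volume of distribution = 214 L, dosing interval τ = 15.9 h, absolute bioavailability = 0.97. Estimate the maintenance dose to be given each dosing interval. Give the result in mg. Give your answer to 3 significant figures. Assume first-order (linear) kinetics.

k = ln2 / t½ = 0.693147 / 45.5 = 0.01523 h⁻¹
CL = k × Vd = 0.01523 × 214 = 3.259 L/h
At steady state, F × (Dose/τ) = Css × CL.
Dose = Css × CL × τ / F = 18.9 × 3.259 × 15.9 / 0.97 = 1010 mg

1010 mg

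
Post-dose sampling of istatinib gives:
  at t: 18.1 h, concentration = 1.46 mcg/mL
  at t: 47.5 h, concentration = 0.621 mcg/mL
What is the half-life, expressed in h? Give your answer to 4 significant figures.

23.84 h

k = ln(C₁/C₂) / (t₂ − t₁) = ln(1.46/0.621) / (47.5 − 18.1)
  = 0.8549 / 29.40 = 0.02908 h⁻¹
t½ = ln2 / k = 0.693147 / 0.02908 = 23.84 h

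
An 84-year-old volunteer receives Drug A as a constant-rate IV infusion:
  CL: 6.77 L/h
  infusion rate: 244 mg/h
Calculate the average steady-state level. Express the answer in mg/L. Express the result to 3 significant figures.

36.0 mg/L

At steady state Css = R₀ / CL = 244 / 6.770 = 36.04 mg/L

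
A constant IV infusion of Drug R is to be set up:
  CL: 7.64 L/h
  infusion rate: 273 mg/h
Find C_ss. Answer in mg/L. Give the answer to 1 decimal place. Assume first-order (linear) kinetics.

At steady state Css = R₀ / CL = 273 / 7.640 = 35.73 mg/L

35.7 mg/L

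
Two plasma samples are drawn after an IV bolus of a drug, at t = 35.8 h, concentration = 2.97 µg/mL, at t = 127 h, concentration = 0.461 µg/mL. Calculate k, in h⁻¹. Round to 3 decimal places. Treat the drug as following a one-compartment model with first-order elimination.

k = ln(C₁/C₂) / (t₂ − t₁) = ln(2.97/0.461) / (127 − 35.8)
  = 1.863 / 91.20 = 0.02043 h⁻¹

0.020 h⁻¹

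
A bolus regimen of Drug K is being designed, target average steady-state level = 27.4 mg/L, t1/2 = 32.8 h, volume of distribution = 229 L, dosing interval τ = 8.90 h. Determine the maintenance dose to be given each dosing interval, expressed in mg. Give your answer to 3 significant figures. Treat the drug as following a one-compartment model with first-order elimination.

1180 mg

k = ln2 / t½ = 0.693147 / 32.8 = 0.02113 h⁻¹
CL = k × Vd = 0.02113 × 229 = 4.839 L/h
At steady state, Dose/τ = Css × CL.
Dose = Css × CL × τ = 27.4 × 4.839 × 8.90 = 1180 mg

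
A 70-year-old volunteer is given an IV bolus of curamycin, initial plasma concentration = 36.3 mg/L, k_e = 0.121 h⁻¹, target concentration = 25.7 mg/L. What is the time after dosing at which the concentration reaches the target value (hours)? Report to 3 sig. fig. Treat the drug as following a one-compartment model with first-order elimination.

t = ln(C₀ / C) / k = ln(36.30 / 25.7) / 0.1210
  = ln(1.412) / 0.1210 = 0.3450 / 0.1210 = 2.851 h

2.85 h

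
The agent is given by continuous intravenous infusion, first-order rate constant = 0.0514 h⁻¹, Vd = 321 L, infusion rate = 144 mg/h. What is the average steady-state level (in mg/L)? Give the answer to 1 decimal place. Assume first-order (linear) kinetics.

CL = k × Vd = 0.05140 × 321 = 16.50 L/h
At steady state Css = R₀ / CL = 144 / 16.50 = 8.727 mg/L

8.7 mg/L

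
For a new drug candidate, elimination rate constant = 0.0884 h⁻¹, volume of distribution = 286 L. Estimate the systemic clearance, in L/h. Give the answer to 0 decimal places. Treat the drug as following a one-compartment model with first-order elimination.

25 L/h

CL = k × Vd = 0.0884 × 286 = 25.28 L/h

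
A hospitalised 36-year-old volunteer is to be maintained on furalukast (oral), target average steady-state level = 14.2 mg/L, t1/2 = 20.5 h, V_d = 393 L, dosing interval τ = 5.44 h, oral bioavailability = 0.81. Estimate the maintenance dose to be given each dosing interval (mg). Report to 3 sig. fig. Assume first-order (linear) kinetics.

1270 mg

k = ln2 / t½ = 0.693147 / 20.5 = 0.03381 h⁻¹
CL = k × Vd = 0.03381 × 393 = 13.29 L/h
At steady state, F × (Dose/τ) = Css × CL.
Dose = Css × CL × τ / F = 14.2 × 13.29 × 5.44 / 0.81 = 1267 mg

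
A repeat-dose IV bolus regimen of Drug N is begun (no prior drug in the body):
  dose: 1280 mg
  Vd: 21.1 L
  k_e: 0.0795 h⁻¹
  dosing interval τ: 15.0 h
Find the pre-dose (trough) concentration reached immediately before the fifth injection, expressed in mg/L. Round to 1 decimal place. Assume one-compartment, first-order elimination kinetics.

C₀ per dose = Dose / Vd = 1280 / 21.1 = 60.66 mg/L
Fraction remaining after one interval: r = e^(−kτ) = e^(−0.07950 × 15.0) = 0.3035
Before dose 5, 4 doses have been given (aged 1τ, 2τ, 3τ, 4τ).
C_trough = C₀ × (r + r² + … + r^4) = C₀ × r(1−r^4)/(1−r)
        = 60.66 × 0.3035 × (1 − 0.008485) / (1 − 0.3035) = 26.21 mg/L

26.2 mg/L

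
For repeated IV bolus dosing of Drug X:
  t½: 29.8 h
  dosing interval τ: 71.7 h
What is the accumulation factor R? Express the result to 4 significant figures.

1.233

k = ln2 / t½ = 0.693147 / 29.8 = 0.02326 h⁻¹
e^(−kτ) = e^(−0.02326 × 71.7) = 0.1887
Accumulation ratio R = 1 / (1 − e^(−kτ)) = 1 / (1 − 0.1887) = 1.233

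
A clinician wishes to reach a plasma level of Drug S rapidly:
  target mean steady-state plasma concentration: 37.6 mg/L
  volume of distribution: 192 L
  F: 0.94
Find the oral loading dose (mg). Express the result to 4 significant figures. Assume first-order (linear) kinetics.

7680 mg

LD = Css × Vd / F = 37.6 × 192 / 0.94 = 7680 mg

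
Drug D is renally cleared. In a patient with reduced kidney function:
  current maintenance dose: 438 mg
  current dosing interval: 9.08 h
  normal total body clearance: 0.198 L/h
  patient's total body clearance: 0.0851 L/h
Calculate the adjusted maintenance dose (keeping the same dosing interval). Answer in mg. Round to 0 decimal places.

To keep the same average steady-state level, dosing rate must scale with clearance.
CL ratio = 0.0851 / 0.198 = 0.4298
New dose (same interval) = 438 × 0.4298 = 188.3 mg

188 mg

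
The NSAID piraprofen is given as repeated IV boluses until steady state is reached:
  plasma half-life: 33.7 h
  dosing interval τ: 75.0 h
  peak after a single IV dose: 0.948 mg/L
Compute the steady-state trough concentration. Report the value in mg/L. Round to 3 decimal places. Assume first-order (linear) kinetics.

0.258 mg/L

k = ln2 / t½ = 0.693147 / 33.7 = 0.02057 h⁻¹
e^(−kτ) = e^(−0.02057 × 75.0) = 0.2138
Accumulation ratio R = 1 / (1 − e^(−kτ)) = 1 / (1 − 0.2138) = 1.272
Steady-state trough = C₀ × R × e^(−kτ) = 0.948 × 1.272 × 0.2138 = 0.2578 mg/L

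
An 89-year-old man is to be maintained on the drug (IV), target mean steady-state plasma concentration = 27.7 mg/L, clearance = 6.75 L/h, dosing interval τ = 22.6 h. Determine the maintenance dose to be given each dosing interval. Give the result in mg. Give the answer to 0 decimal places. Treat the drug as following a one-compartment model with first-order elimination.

At steady state, Dose/τ = Css × CL.
Dose = Css × CL × τ = 27.7 × 6.750 × 22.6 = 4226 mg

4226 mg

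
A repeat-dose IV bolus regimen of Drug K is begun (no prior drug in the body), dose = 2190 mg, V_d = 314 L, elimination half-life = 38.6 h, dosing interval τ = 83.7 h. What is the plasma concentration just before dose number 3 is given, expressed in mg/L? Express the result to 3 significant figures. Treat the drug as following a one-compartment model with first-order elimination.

1.90 mg/L

C₀ per dose = Dose / Vd = 2190 / 314 = 6.975 mg/L
k = ln2 / t½ = 0.693147 / 38.6 = 0.01796 h⁻¹
Fraction remaining after one interval: r = e^(−kτ) = e^(−0.01796 × 83.7) = 0.2224
Before dose 3, 2 doses have been given (aged 1τ, 2τ).
C_trough = C₀ × (r + r²) = 6.975 × (0.2224 + 0.04946) = 1.896 mg/L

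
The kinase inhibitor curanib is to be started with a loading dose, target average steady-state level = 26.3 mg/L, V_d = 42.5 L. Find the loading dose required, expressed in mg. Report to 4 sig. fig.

LD = Css × Vd = 26.3 × 42.5 = 1118 mg

1118 mg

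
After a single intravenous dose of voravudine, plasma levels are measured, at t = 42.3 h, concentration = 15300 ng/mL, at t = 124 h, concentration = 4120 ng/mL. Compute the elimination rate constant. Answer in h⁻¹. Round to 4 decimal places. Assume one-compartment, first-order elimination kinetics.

0.0161 h⁻¹

k = ln(C₁/C₂) / (t₂ − t₁) = ln(15300/4120) / (124 − 42.3)
  = 1.312 / 81.70 = 0.01606 h⁻¹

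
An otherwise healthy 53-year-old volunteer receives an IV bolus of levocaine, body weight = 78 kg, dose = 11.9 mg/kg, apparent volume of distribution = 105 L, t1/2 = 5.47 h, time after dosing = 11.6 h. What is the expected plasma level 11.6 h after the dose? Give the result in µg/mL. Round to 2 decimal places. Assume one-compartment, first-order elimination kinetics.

Total dose = 11.9 × 78 = 928.2 mg
C₀ = Dose / Vd = 928.2 / 105 = 8.840 mg/L
k = ln2 / t½ = 0.693147 / 5.47 = 0.1267 h⁻¹
C = C₀ · e^(−k·t) = 8.840 × e^(−0.1267 × 11.6)
  = 8.840 × 0.2300 = 2.033 mg/L
(2.033 mg/L = 2.033 µg/mL)

2.03 µg/mL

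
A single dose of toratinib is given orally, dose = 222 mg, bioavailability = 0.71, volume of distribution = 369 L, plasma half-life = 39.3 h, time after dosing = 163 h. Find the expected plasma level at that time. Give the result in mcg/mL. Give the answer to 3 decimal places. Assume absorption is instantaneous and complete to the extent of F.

Amount reaching circulation = F × Dose = 0.71 × 222.0 = 157.6 mg
C₀ = F·Dose / Vd = 157.6 / 369 = 0.4271 mg/L
k = ln2 / t½ = 0.693147 / 39.3 = 0.01764 h⁻¹
C = C₀ · e^(−k·t) = 0.4271 × e^(−0.01764 × 163)
  = 0.4271 × 0.05640 = 0.02409 mg/L
(0.02409 mg/L = 0.02409 mcg/mL)

0.024 mcg/mL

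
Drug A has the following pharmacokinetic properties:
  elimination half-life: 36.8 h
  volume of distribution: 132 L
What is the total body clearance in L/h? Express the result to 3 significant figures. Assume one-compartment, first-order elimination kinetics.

k = ln2 / t½ = 0.693147 / 36.8 = 0.01884 h⁻¹
CL = k × Vd = 0.01884 × 132 = 2.487 L/h

2.49 L/h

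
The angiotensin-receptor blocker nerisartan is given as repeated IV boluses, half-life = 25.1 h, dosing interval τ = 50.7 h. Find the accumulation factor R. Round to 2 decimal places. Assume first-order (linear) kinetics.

k = ln2 / t½ = 0.693147 / 25.1 = 0.02762 h⁻¹
e^(−kτ) = e^(−0.02762 × 50.7) = 0.2465
Accumulation ratio R = 1 / (1 − e^(−kτ)) = 1 / (1 − 0.2465) = 1.327

1.33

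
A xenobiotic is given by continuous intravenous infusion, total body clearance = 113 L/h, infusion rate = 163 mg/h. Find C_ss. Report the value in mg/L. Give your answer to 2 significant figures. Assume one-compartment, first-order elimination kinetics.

At steady state Css = R₀ / CL = 163 / 113.0 = 1.442 mg/L

1.4 mg/L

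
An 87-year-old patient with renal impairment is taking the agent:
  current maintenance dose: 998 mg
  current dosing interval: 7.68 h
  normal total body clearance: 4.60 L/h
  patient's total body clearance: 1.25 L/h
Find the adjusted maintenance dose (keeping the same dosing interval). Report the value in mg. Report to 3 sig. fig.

To keep the same average steady-state level, dosing rate must scale with clearance.
CL ratio = 1.25 / 4.60 = 0.2717
New dose (same interval) = 998 × 0.2717 = 271.2 mg

271 mg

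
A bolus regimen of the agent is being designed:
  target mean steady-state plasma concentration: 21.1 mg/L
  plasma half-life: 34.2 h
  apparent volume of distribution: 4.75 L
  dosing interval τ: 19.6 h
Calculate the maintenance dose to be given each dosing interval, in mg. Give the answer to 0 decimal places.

40 mg

k = ln2 / t½ = 0.693147 / 34.2 = 0.02027 h⁻¹
CL = k × Vd = 0.02027 × 4.75 = 0.09628 L/h
At steady state, Dose/τ = Css × CL.
Dose = Css × CL × τ = 21.1 × 0.09628 × 19.6 = 39.82 mg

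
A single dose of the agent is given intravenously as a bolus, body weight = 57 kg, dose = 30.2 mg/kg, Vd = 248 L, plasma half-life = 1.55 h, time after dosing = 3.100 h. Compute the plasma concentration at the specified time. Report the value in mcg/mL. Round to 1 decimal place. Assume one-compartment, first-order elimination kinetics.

Total dose = 30.2 × 57 = 1721 mg
C₀ = Dose / Vd = 1721 / 248 = 6.940 mg/L
k = ln2 / t½ = 0.693147 / 1.55 = 0.4472 h⁻¹
t / t½ = 3.100 / 1.55 = 2 half-lives
C = C₀ × (1/2)^2 = 6.940 × 0.2500 = 1.735 mg/L
(1.735 mg/L = 1.735 mcg/mL)

1.7 mcg/mL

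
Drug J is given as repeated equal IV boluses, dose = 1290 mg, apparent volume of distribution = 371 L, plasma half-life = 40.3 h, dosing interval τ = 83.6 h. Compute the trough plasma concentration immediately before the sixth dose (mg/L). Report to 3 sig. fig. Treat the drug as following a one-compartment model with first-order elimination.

1.08 mg/L

C₀ per dose = Dose / Vd = 1290 / 371 = 3.477 mg/L
k = ln2 / t½ = 0.693147 / 40.3 = 0.01720 h⁻¹
Fraction remaining after one interval: r = e^(−kτ) = e^(−0.01720 × 83.6) = 0.2374
Before dose 6, 5 doses have been given (aged 1τ, 2τ, 3τ, 4τ, 5τ).
C_trough = C₀ × (r + r² + … + r^5) = C₀ × r(1−r^5)/(1−r)
        = 3.477 × 0.2374 × (1 − 0.0007541) / (1 − 0.2374) = 1.082 mg/L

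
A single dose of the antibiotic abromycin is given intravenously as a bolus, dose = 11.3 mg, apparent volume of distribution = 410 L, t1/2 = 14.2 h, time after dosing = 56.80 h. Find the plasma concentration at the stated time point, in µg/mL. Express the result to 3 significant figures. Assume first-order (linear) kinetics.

C₀ = Dose / Vd = 11.30 / 410 = 0.02756 mg/L
k = ln2 / t½ = 0.693147 / 14.2 = 0.04881 h⁻¹
t / t½ = 56.80 / 14.2 = 4 half-lives
C = C₀ × (1/2)^4 = 0.02756 × 0.06250 = 0.001723 mg/L
(0.001723 mg/L = 0.001723 µg/mL)

0.00172 µg/mL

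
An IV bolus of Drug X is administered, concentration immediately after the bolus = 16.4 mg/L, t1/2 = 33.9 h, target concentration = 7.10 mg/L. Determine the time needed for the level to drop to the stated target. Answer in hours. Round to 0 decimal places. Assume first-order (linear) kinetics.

k = ln2 / t½ = 0.693147 / 33.9 = 0.02045 h⁻¹
t = ln(C₀ / C) / k = ln(16.40 / 7.10) / 0.02045
  = ln(2.310) / 0.02045 = 0.8372 / 0.02045 = 40.94 h

41 h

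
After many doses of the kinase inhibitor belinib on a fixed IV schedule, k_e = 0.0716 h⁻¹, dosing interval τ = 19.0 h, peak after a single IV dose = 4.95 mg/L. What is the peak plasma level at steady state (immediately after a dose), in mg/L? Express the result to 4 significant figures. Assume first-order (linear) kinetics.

e^(−kτ) = e^(−0.07160 × 19.0) = 0.2566
Accumulation ratio R = 1 / (1 − e^(−kτ)) = 1 / (1 − 0.2566) = 1.345
Steady-state peak = C₀ × R = 4.95 × 1.345 = 6.658 mg/L

6.658 mg/L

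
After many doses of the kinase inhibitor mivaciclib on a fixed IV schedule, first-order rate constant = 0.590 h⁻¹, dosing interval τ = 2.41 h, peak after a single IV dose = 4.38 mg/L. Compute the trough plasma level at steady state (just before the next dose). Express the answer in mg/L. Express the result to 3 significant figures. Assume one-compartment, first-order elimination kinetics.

1.39 mg/L

e^(−kτ) = e^(−0.5900 × 2.41) = 0.2413
Accumulation ratio R = 1 / (1 − e^(−kτ)) = 1 / (1 − 0.2413) = 1.318
Steady-state trough = C₀ × R × e^(−kτ) = 4.38 × 1.318 × 0.2413 = 1.393 mg/L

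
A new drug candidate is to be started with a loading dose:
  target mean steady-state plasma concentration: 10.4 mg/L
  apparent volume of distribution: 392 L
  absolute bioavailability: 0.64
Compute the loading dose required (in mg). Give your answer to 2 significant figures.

LD = Css × Vd / F = 10.4 × 392 / 0.64 = 6370 mg

6400 mg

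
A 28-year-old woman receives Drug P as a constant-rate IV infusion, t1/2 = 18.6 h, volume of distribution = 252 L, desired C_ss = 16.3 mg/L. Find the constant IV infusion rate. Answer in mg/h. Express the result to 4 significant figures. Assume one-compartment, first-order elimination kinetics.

k = ln2 / t½ = 0.693147 / 18.6 = 0.03727 h⁻¹
CL = k × Vd = 0.03727 × 252 = 9.392 L/h
At steady state, infusion rate R₀ = Css × CL = 16.3 × 9.392 = 153.1 mg/h

153.1 mg/h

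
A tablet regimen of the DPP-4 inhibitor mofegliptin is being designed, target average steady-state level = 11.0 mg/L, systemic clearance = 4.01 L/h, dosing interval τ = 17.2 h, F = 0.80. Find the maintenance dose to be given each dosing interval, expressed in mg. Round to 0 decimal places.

At steady state, F × (Dose/τ) = Css × CL.
Dose = Css × CL × τ / F = 11.0 × 4.010 × 17.2 / 0.80 = 948.4 mg

948 mg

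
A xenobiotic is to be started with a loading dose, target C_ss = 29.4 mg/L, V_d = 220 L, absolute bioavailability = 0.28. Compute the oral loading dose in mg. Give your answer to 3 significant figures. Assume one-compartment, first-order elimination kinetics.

23100 mg

LD = Css × Vd / F = 29.4 × 220 / 0.28 = 23100 mg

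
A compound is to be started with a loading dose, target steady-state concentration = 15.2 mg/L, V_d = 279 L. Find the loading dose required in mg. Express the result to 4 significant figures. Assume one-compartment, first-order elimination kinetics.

4241 mg

LD = Css × Vd = 15.2 × 279 = 4241 mg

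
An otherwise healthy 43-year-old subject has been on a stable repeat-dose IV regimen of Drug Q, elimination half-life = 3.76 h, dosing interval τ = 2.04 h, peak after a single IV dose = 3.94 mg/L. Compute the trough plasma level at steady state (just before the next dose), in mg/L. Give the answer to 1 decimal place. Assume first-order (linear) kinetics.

k = ln2 / t½ = 0.693147 / 3.76 = 0.1843 h⁻¹
e^(−kτ) = e^(−0.1843 × 2.04) = 0.6866
Accumulation ratio R = 1 / (1 − e^(−kτ)) = 1 / (1 − 0.6866) = 3.191
Steady-state trough = C₀ × R × e^(−kτ) = 3.94 × 3.191 × 0.6866 = 8.632 mg/L

8.6 mg/L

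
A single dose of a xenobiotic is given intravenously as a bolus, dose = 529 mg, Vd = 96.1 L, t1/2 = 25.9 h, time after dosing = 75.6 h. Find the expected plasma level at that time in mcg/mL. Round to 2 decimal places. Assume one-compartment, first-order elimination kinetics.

C₀ = Dose / Vd = 529.0 / 96.1 = 5.505 mg/L
k = ln2 / t½ = 0.693147 / 25.9 = 0.02676 h⁻¹
C = C₀ · e^(−k·t) = 5.505 × e^(−0.02676 × 75.6)
  = 5.505 × 0.1323 = 0.7283 mg/L
(0.7283 mg/L = 0.7283 mcg/mL)

0.73 mcg/mL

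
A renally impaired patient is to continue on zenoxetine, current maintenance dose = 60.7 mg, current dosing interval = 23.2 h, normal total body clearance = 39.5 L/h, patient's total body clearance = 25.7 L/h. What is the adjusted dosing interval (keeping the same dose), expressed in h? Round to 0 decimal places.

36 h

To keep the same average steady-state level, dosing rate must scale with clearance.
CL ratio = 25.7 / 39.5 = 0.6506
New interval (same dose) = 23.2 / 0.6506 = 35.66 h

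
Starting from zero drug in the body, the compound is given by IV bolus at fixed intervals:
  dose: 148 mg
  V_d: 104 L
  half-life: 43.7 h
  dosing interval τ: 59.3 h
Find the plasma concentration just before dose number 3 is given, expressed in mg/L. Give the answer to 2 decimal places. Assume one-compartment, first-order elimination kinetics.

0.77 mg/L

C₀ per dose = Dose / Vd = 148 / 104 = 1.423 mg/L
k = ln2 / t½ = 0.693147 / 43.7 = 0.01586 h⁻¹
Fraction remaining after one interval: r = e^(−kτ) = e^(−0.01586 × 59.3) = 0.3904
Before dose 3, 2 doses have been given (aged 1τ, 2τ).
C_trough = C₀ × (r + r²) = 1.423 × (0.3904 + 0.1524) = 0.7724 mg/L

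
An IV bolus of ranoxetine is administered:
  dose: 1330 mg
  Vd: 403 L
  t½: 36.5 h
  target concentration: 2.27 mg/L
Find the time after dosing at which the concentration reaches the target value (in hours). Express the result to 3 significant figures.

19.7 h

C₀ = Dose / Vd = 1330 / 403 = 3.300 mg/L
k = ln2 / t½ = 0.693147 / 36.5 = 0.01899 h⁻¹
t = ln(C₀ / C) / k = ln(3.300 / 2.27) / 0.01899
  = ln(1.454) / 0.01899 = 0.3743 / 0.01899 = 19.71 h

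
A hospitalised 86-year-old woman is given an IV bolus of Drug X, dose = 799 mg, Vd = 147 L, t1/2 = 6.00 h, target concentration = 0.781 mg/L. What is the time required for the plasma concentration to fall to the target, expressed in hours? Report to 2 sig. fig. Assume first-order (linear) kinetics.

17 h

C₀ = Dose / Vd = 799.0 / 147 = 5.435 mg/L
k = ln2 / t½ = 0.693147 / 6.00 = 0.1155 h⁻¹
t = ln(C₀ / C) / k = ln(5.435 / 0.781) / 0.1155
  = ln(6.959) / 0.1155 = 1.940 / 0.1155 = 16.80 h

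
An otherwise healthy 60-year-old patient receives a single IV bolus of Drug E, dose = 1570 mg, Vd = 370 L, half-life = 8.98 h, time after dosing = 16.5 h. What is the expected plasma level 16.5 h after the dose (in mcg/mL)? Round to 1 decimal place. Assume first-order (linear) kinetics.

C₀ = Dose / Vd = 1570 / 370 = 4.243 mg/L
k = ln2 / t½ = 0.693147 / 8.98 = 0.07719 h⁻¹
C = C₀ · e^(−k·t) = 4.243 × e^(−0.07719 × 16.5)
  = 4.243 × 0.2798 = 1.187 mg/L
(1.187 mg/L = 1.187 mcg/mL)

1.2 mcg/mL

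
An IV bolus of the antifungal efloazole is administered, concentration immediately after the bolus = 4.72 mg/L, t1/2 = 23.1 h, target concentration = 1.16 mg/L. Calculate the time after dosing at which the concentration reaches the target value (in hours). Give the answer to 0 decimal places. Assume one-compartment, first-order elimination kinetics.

k = ln2 / t½ = 0.693147 / 23.1 = 0.03001 h⁻¹
t = ln(C₀ / C) / k = ln(4.720 / 1.16) / 0.03001
  = ln(4.069) / 0.03001 = 1.403 / 0.03001 = 46.75 h

47 h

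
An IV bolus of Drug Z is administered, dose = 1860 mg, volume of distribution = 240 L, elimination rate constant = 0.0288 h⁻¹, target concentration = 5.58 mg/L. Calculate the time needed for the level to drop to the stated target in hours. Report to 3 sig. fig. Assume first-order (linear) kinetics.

11.4 h

C₀ = Dose / Vd = 1860 / 240 = 7.750 mg/L
t = ln(C₀ / C) / k = ln(7.750 / 5.58) / 0.02880
  = ln(1.389) / 0.02880 = 0.3286 / 0.02880 = 11.41 h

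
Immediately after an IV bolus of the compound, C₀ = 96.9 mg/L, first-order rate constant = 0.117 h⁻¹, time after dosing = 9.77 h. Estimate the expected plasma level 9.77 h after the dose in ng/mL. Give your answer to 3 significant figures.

30900 ng/mL

C = C₀ · e^(−k·t) = 96.90 × e^(−0.1170 × 9.77)
  = 96.90 × 0.3188 = 30.89 mg/L
Convert: 30.89 mg/L × 1000 = 30890 ng/mL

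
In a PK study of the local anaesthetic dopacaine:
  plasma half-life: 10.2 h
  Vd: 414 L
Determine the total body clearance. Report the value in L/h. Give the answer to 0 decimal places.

28 L/h

k = ln2 / t½ = 0.693147 / 10.2 = 0.06796 h⁻¹
CL = k × Vd = 0.06796 × 414 = 28.14 L/h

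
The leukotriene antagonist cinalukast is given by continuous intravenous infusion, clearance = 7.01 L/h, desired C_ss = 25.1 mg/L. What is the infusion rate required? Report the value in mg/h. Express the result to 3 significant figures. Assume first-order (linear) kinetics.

176 mg/h

At steady state, infusion rate R₀ = Css × CL = 25.1 × 7.010 = 176.0 mg/h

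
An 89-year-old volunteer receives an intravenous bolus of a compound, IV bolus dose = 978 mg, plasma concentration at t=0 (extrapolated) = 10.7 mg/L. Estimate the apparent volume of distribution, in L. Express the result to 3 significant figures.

91.4 L

Vd = Dose / C₀ = 978.0 / 10.7 = 91.40 L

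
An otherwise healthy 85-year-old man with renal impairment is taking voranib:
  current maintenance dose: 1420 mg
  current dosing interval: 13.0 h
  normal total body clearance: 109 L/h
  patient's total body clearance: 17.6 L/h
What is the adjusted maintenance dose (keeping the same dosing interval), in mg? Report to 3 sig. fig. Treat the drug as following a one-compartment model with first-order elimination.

229 mg

To keep the same average steady-state level, dosing rate must scale with clearance.
CL ratio = 17.6 / 109 = 0.1615
New dose (same interval) = 1420 × 0.1615 = 229.3 mg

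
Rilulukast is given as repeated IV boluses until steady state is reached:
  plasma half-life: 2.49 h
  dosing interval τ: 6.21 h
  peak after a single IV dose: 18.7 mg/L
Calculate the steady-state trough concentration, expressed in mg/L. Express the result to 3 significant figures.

4.04 mg/L

k = ln2 / t½ = 0.693147 / 2.49 = 0.2784 h⁻¹
e^(−kτ) = e^(−0.2784 × 6.21) = 0.1775
Accumulation ratio R = 1 / (1 − e^(−kτ)) = 1 / (1 − 0.1775) = 1.216
Steady-state trough = C₀ × R × e^(−kτ) = 18.7 × 1.216 × 0.1775 = 4.036 mg/L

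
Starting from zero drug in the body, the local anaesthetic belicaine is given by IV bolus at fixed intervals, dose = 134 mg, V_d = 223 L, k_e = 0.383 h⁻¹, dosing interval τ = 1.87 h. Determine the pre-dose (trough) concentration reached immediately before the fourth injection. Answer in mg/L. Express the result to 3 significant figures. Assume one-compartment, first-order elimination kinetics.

0.507 mg/L

C₀ per dose = Dose / Vd = 134 / 223 = 0.6009 mg/L
Fraction remaining after one interval: r = e^(−kτ) = e^(−0.3830 × 1.87) = 0.4886
Before dose 4, 3 doses have been given (aged 1τ, 2τ, 3τ).
C_trough = C₀ × (r + r² + … + r^3) = C₀ × r(1−r^3)/(1−r)
        = 0.6009 × 0.4886 × (1 − 0.1166) / (1 − 0.4886) = 0.5072 mg/L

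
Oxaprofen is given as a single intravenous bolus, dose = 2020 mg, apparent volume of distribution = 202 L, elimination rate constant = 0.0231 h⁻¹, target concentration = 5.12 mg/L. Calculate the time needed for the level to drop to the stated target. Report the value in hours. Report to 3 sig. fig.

29.0 h

C₀ = Dose / Vd = 2020 / 202 = 10.00 mg/L
t = ln(C₀ / C) / k = ln(10.00 / 5.12) / 0.02310
  = ln(1.953) / 0.02310 = 0.6694 / 0.02310 = 28.98 h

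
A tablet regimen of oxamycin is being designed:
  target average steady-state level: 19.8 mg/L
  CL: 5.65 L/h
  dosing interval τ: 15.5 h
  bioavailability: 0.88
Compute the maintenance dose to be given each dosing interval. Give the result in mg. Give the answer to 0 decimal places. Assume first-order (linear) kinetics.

At steady state, F × (Dose/τ) = Css × CL.
Dose = Css × CL × τ / F = 19.8 × 5.650 × 15.5 / 0.88 = 1970 mg

1970 mg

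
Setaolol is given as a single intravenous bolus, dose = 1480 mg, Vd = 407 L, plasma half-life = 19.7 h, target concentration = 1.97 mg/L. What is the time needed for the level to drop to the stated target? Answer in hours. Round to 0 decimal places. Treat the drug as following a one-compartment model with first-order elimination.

C₀ = Dose / Vd = 1480 / 407 = 3.636 mg/L
k = ln2 / t½ = 0.693147 / 19.7 = 0.03519 h⁻¹
t = ln(C₀ / C) / k = ln(3.636 / 1.97) / 0.03519
  = ln(1.846) / 0.03519 = 0.6130 / 0.03519 = 17.42 h

17 h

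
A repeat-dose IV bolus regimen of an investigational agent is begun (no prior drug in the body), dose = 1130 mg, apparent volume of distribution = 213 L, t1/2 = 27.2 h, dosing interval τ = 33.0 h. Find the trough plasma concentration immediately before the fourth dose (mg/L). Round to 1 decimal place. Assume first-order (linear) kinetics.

C₀ per dose = Dose / Vd = 1130 / 213 = 5.305 mg/L
k = ln2 / t½ = 0.693147 / 27.2 = 0.02548 h⁻¹
Fraction remaining after one interval: r = e^(−kτ) = e^(−0.02548 × 33.0) = 0.4313
Before dose 4, 3 doses have been given (aged 1τ, 2τ, 3τ).
C_trough = C₀ × (r + r² + … + r^3) = C₀ × r(1−r^3)/(1−r)
        = 5.305 × 0.4313 × (1 − 0.08023) / (1 − 0.4313) = 3.701 mg/L

3.7 mg/L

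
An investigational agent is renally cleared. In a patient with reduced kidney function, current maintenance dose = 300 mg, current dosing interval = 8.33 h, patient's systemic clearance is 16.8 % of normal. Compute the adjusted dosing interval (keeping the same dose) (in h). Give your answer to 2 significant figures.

50 h

To keep the same average steady-state level, dosing rate must scale with clearance.
CL ratio = 16.8 / 100 = 0.1680
New interval (same dose) = 8.33 / 0.1680 = 49.58 h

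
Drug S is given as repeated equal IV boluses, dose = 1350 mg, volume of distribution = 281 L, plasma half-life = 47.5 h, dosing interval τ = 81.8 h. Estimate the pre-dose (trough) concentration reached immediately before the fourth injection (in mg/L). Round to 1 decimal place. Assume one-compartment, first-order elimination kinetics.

2.0 mg/L

C₀ per dose = Dose / Vd = 1350 / 281 = 4.804 mg/L
k = ln2 / t½ = 0.693147 / 47.5 = 0.01459 h⁻¹
Fraction remaining after one interval: r = e^(−kτ) = e^(−0.01459 × 81.8) = 0.3032
Before dose 4, 3 doses have been given (aged 1τ, 2τ, 3τ).
C_trough = C₀ × (r + r² + … + r^3) = C₀ × r(1−r^3)/(1−r)
        = 4.804 × 0.3032 × (1 − 0.02787) / (1 − 0.3032) = 2.032 mg/L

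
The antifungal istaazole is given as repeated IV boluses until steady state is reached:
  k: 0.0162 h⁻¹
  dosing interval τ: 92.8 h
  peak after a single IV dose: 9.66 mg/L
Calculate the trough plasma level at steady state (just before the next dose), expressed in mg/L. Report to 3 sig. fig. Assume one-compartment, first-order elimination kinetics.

e^(−kτ) = e^(−0.01620 × 92.8) = 0.2224
Accumulation ratio R = 1 / (1 − e^(−kτ)) = 1 / (1 − 0.2224) = 1.286
Steady-state trough = C₀ × R × e^(−kτ) = 9.66 × 1.286 × 0.2224 = 2.763 mg/L

2.76 mg/L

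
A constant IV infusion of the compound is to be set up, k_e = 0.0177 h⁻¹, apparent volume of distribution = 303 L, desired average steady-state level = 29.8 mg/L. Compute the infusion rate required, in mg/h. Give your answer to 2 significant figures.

CL = k × Vd = 0.01770 × 303 = 5.363 L/h
At steady state, infusion rate R₀ = Css × CL = 29.8 × 5.363 = 159.8 mg/h

160 mg/h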